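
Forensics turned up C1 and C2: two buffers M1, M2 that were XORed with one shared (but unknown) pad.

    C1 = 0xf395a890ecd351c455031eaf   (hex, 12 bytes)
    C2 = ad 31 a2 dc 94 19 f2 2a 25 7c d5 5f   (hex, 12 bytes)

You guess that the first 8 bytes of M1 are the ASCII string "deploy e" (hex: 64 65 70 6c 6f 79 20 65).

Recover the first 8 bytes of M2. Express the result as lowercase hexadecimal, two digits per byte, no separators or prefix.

3ac17a2017b3838b

First, C1 ⊕ C2 = (M1 ⊕ K) ⊕ (M2 ⊕ K) = M1 ⊕ M2, so the key drops out. Then M2 = (M1 ⊕ M2) ⊕ M1 over the first 8 bytes.
byte 0: (f3 xor ad) xor 64 = 5e xor 64 = 3a
byte 1: (95 xor 31) xor 65 = a4 xor 65 = c1
byte 2: (a8 xor a2) xor 70 = 0a xor 70 = 7a
byte 3: (90 xor dc) xor 6c = 4c xor 6c = 20
byte 4: (ec xor 94) xor 6f = 78 xor 6f = 17
byte 5: (d3 xor 19) xor 79 = ca xor 79 = b3
byte 6: (51 xor f2) xor 20 = a3 xor 20 = 83
byte 7: (c4 xor 2a) xor 65 = ee xor 65 = 8b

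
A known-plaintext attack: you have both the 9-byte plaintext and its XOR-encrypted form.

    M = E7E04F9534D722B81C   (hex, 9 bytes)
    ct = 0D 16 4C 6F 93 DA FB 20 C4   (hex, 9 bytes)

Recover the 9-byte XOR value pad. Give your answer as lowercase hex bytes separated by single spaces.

ea f6 03 fa a7 0d d9 98 d8

Since ct = M ⊕ pad, XORing both sides with M gives pad = M ⊕ ct.
231 xor  13 = 234
224 xor  22 = 246
 79 xor  76 =   3
149 xor 111 = 250
 52 xor 147 = 167
215 xor 218 =  13
 34 xor 251 = 217
184 xor  32 = 152
 28 xor 196 = 216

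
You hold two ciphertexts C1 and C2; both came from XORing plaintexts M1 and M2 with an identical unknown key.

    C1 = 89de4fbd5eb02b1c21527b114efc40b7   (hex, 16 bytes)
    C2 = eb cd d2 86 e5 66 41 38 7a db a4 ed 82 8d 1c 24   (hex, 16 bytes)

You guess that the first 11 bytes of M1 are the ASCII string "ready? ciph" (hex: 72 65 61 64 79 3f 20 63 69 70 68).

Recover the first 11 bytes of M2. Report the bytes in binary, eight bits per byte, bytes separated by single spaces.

00010000 01110110 11111100 01011111 11000010 11101001 01001010 01000111 00110010 11111001 10110111

First, C1 ⊕ C2 = (M1 ⊕ K) ⊕ (M2 ⊕ K) = M1 ⊕ M2, so the key drops out. Then M2 = (M1 ⊕ M2) ⊕ M1 over the first 11 bytes.
byte 0: (89 ^ eb) ^ 72 = 62 ^ 72 = 10
byte 1: (de ^ cd) ^ 65 = 13 ^ 65 = 76
byte 2: (4f ^ d2) ^ 61 = 9d ^ 61 = fc
byte 3: (bd ^ 86) ^ 64 = 3b ^ 64 = 5f
byte 4: (5e ^ e5) ^ 79 = bb ^ 79 = c2
byte 5: (b0 ^ 66) ^ 3f = d6 ^ 3f = e9
byte 6: (2b ^ 41) ^ 20 = 6a ^ 20 = 4a
byte 7: (1c ^ 38) ^ 63 = 24 ^ 63 = 47
byte 8: (21 ^ 7a) ^ 69 = 5b ^ 69 = 32
byte 9: (52 ^ db) ^ 70 = 89 ^ 70 = f9
byte 10: (7b ^ a4) ^ 68 = df ^ 68 = b7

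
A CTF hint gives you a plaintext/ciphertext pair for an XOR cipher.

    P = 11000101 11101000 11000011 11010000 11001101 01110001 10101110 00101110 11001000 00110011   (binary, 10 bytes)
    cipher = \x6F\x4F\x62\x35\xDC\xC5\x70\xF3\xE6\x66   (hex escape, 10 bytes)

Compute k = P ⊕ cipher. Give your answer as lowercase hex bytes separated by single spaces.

aa a7 a1 e5 11 b4 de dd 2e 55

Since cipher = P ⊕ k, XORing both sides with P gives k = P ⊕ cipher.
byte 0: 197 xor 111 = 170
byte 1: 232 xor  79 = 167
byte 2: 195 xor  98 = 161
byte 3: 208 xor  53 = 229
byte 4: 205 xor 220 =  17
byte 5: 113 xor 197 = 180
byte 6: 174 xor 112 = 222
byte 7:  46 xor 243 = 221
byte 8: 200 xor 230 =  46
byte 9:  51 xor 102 =  85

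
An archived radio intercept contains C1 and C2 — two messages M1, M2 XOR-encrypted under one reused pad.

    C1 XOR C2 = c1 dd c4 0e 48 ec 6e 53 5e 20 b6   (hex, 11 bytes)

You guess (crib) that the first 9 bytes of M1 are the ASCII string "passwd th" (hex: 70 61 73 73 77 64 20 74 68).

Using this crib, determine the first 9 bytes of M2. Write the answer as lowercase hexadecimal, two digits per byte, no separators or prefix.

Since C1 ⊕ C2 = M1 ⊕ M2, XORing with the guessed M1 bytes yields the corresponding M2 bytes: M2 = (C1 ⊕ C2) ⊕ M1.
byte 0: c1 xor 70 = b1
byte 1: dd xor 61 = bc
byte 2: c4 xor 73 = b7
byte 3: 0e xor 73 = 7d
byte 4: 48 xor 77 = 3f
byte 5: ec xor 64 = 88
byte 6: 6e xor 20 = 4e
byte 7: 53 xor 74 = 27
byte 8: 5e xor 68 = 36

b1bcb77d3f884e2736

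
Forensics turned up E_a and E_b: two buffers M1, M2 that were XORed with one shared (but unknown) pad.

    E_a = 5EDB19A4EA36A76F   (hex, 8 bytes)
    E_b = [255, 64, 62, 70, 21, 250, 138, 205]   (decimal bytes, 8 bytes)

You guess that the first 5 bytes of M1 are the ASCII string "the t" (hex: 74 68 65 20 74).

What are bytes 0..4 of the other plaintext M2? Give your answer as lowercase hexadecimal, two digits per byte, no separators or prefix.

d5f342c28b

First, E_a ⊕ E_b = (M1 ⊕ K) ⊕ (M2 ⊕ K) = M1 ⊕ M2, so the key drops out. Then M2 = (M1 ⊕ M2) ⊕ M1 over the first 5 bytes.
byte 0: (5e ⊕ ff) ⊕ 74 = a1 ⊕ 74 = d5
byte 1: (db ⊕ 40) ⊕ 68 = 9b ⊕ 68 = f3
byte 2: (19 ⊕ 3e) ⊕ 65 = 27 ⊕ 65 = 42
byte 3: (a4 ⊕ 46) ⊕ 20 = e2 ⊕ 20 = c2
byte 4: (ea ⊕ 15) ⊕ 74 = ff ⊕ 74 = 8b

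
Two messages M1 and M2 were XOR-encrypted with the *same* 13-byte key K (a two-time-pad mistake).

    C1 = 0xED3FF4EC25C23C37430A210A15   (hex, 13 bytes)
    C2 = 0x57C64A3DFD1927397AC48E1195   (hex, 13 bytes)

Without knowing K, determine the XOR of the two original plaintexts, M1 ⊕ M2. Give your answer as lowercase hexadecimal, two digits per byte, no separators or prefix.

baf9bed1d8db1b0e39ceaf1b80

C1 ⊕ C2 = (M1 ⊕ K) ⊕ (M2 ⊕ K) = M1 ⊕ M2 — the shared key cancels under XOR.
ed ⊕ 57 = ba
3f ⊕ c6 = f9
f4 ⊕ 4a = be
ec ⊕ 3d = d1
25 ⊕ fd = d8
c2 ⊕ 19 = db
3c ⊕ 27 = 1b
37 ⊕ 39 = 0e
43 ⊕ 7a = 39
0a ⊕ c4 = ce
21 ⊕ 8e = af
0a ⊕ 11 = 1b
15 ⊕ 95 = 80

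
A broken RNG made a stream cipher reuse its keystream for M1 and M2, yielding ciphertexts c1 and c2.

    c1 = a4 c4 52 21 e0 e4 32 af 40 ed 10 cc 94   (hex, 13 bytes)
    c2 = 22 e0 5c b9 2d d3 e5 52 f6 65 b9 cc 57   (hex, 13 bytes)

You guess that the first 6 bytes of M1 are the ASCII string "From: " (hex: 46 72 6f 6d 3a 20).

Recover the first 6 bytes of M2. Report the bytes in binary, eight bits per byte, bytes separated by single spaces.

11000000 01010110 01100001 11110101 11110111 00010111

First, c1 ⊕ c2 = (M1 ⊕ K) ⊕ (M2 ⊕ K) = M1 ⊕ M2, so the key drops out. Then M2 = (M1 ⊕ M2) ⊕ M1 over the first 6 bytes.
byte 0: (a4 ⊕ 22) ⊕ 46 = 86 ⊕ 46 = c0
byte 1: (c4 ⊕ e0) ⊕ 72 = 24 ⊕ 72 = 56
byte 2: (52 ⊕ 5c) ⊕ 6f = 0e ⊕ 6f = 61
byte 3: (21 ⊕ b9) ⊕ 6d = 98 ⊕ 6d = f5
byte 4: (e0 ⊕ 2d) ⊕ 3a = cd ⊕ 3a = f7
byte 5: (e4 ⊕ d3) ⊕ 20 = 37 ⊕ 20 = 17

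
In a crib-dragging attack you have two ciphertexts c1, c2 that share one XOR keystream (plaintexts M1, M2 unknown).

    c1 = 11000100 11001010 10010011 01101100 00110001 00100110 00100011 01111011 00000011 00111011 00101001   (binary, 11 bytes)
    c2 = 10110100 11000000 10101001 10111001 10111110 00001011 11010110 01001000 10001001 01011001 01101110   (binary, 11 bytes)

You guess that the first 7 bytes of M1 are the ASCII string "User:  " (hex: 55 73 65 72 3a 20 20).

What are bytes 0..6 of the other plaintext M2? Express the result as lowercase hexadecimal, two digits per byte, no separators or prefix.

25795fa7b50dd5

First, c1 ⊕ c2 = (M1 ⊕ K) ⊕ (M2 ⊕ K) = M1 ⊕ M2, so the key drops out. Then M2 = (M1 ⊕ M2) ⊕ M1 over the first 7 bytes.
byte 0: (c4 ^ b4) ^ 55 = 70 ^ 55 = 25
byte 1: (ca ^ c0) ^ 73 = 0a ^ 73 = 79
byte 2: (93 ^ a9) ^ 65 = 3a ^ 65 = 5f
byte 3: (6c ^ b9) ^ 72 = d5 ^ 72 = a7
byte 4: (31 ^ be) ^ 3a = 8f ^ 3a = b5
byte 5: (26 ^ 0b) ^ 20 = 2d ^ 20 = 0d
byte 6: (23 ^ d6) ^ 20 = f5 ^ 20 = d5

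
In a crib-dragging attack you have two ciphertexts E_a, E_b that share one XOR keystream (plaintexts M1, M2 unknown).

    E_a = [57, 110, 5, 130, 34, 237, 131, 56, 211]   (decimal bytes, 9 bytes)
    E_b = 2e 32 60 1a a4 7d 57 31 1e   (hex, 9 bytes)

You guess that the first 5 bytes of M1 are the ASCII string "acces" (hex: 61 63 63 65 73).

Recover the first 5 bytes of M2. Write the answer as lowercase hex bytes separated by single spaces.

76 3f 06 fd f5

First, E_a ⊕ E_b = (M1 ⊕ K) ⊕ (M2 ⊕ K) = M1 ⊕ M2, so the key drops out. Then M2 = (M1 ⊕ M2) ⊕ M1 over the first 5 bytes.
byte 0: (39 ⊕ 2e) ⊕ 61 = 17 ⊕ 61 = 76
byte 1: (6e ⊕ 32) ⊕ 63 = 5c ⊕ 63 = 3f
byte 2: (05 ⊕ 60) ⊕ 63 = 65 ⊕ 63 = 06
byte 3: (82 ⊕ 1a) ⊕ 65 = 98 ⊕ 65 = fd
byte 4: (22 ⊕ a4) ⊕ 73 = 86 ⊕ 73 = f5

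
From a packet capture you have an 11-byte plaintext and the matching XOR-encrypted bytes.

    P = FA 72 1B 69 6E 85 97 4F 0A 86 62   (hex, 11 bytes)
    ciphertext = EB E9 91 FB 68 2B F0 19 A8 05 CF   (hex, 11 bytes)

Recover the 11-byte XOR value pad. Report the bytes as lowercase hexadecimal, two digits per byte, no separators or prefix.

119b8a9206ae6756a283ad

Since ciphertext = P ⊕ pad, XORing both sides with P gives pad = P ⊕ ciphertext.
byte 0: fa ⊕ eb = 11
byte 1: 72 ⊕ e9 = 9b
byte 2: 1b ⊕ 91 = 8a
byte 3: 69 ⊕ fb = 92
byte 4: 6e ⊕ 68 = 06
byte 5: 85 ⊕ 2b = ae
byte 6: 97 ⊕ f0 = 67
byte 7: 4f ⊕ 19 = 56
byte 8: 0a ⊕ a8 = a2
byte 9: 86 ⊕ 05 = 83
byte 10: 62 ⊕ cf = ad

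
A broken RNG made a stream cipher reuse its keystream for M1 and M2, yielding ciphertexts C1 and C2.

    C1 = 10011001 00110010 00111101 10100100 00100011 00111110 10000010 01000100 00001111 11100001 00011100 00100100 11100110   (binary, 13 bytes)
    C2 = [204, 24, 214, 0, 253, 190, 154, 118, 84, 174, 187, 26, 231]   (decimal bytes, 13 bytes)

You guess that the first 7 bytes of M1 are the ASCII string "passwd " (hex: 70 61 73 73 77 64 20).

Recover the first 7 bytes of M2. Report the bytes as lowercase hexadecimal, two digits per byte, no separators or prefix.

First, C1 ⊕ C2 = (M1 ⊕ K) ⊕ (M2 ⊕ K) = M1 ⊕ M2, so the key drops out. Then M2 = (M1 ⊕ M2) ⊕ M1 over the first 7 bytes.
byte 0: (99 ⊕ cc) ⊕ 70 = 55 ⊕ 70 = 25
byte 1: (32 ⊕ 18) ⊕ 61 = 2a ⊕ 61 = 4b
byte 2: (3d ⊕ d6) ⊕ 73 = eb ⊕ 73 = 98
byte 3: (a4 ⊕ 00) ⊕ 73 = a4 ⊕ 73 = d7
byte 4: (23 ⊕ fd) ⊕ 77 = de ⊕ 77 = a9
byte 5: (3e ⊕ be) ⊕ 64 = 80 ⊕ 64 = e4
byte 6: (82 ⊕ 9a) ⊕ 20 = 18 ⊕ 20 = 38

254b98d7a9e438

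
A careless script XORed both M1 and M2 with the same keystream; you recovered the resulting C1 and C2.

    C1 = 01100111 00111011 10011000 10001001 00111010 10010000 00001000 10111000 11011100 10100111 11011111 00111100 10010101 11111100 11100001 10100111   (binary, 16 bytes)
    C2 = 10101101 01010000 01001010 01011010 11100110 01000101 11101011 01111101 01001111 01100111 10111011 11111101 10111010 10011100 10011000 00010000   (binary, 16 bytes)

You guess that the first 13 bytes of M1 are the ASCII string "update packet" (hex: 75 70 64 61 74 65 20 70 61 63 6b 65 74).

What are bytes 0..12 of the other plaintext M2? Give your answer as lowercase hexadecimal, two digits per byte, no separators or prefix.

First, C1 ⊕ C2 = (M1 ⊕ K) ⊕ (M2 ⊕ K) = M1 ⊕ M2, so the key drops out. Then M2 = (M1 ⊕ M2) ⊕ M1 over the first 13 bytes.
byte 0: (67 xor ad) xor 75 = ca xor 75 = bf
byte 1: (3b xor 50) xor 70 = 6b xor 70 = 1b
byte 2: (98 xor 4a) xor 64 = d2 xor 64 = b6
byte 3: (89 xor 5a) xor 61 = d3 xor 61 = b2
byte 4: (3a xor e6) xor 74 = dc xor 74 = a8
byte 5: (90 xor 45) xor 65 = d5 xor 65 = b0
byte 6: (08 xor eb) xor 20 = e3 xor 20 = c3
byte 7: (b8 xor 7d) xor 70 = c5 xor 70 = b5
byte 8: (dc xor 4f) xor 61 = 93 xor 61 = f2
byte 9: (a7 xor 67) xor 63 = c0 xor 63 = a3
byte 10: (df xor bb) xor 6b = 64 xor 6b = 0f
byte 11: (3c xor fd) xor 65 = c1 xor 65 = a4
byte 12: (95 xor ba) xor 74 = 2f xor 74 = 5b

bf1bb6b2a8b0c3b5f2a30fa45b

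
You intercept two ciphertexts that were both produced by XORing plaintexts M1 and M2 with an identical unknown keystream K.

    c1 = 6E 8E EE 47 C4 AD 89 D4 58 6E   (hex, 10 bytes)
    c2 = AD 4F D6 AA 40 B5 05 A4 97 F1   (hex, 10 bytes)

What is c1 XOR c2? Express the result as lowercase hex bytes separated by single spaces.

c1 ⊕ c2 = (M1 ⊕ K) ⊕ (M2 ⊕ K) = M1 ⊕ M2 — the shared key cancels under XOR.
6e ^ ad = c3
8e ^ 4f = c1
ee ^ d6 = 38
47 ^ aa = ed
c4 ^ 40 = 84
ad ^ b5 = 18
89 ^ 05 = 8c
d4 ^ a4 = 70
58 ^ 97 = cf
6e ^ f1 = 9f

c3 c1 38 ed 84 18 8c 70 cf 9f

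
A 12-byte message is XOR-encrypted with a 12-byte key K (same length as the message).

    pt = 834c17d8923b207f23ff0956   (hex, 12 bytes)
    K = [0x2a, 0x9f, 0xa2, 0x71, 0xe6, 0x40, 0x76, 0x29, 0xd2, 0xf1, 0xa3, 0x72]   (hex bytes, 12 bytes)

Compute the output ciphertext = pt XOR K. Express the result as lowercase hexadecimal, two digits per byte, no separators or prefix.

a9d3b5a9747b5656f10eaa24

XOR is its own inverse, so applying the key byte-wise gives the result directly.
131 XOR  42 = 169
 76 XOR 159 = 211
 23 XOR 162 = 181
216 XOR 113 = 169
146 XOR 230 = 116
 59 XOR  64 = 123
 32 XOR 118 =  86
127 XOR  41 =  86
 35 XOR 210 = 241
255 XOR 241 =  14
  9 XOR 163 = 170
 86 XOR 114 =  36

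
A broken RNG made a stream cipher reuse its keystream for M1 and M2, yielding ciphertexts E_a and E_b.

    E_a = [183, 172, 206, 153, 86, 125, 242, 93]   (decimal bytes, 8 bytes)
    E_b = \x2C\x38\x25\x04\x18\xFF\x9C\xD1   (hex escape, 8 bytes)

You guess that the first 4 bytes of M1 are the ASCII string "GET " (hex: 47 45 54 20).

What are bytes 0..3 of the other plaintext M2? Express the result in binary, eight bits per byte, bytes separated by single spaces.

11011100 11010001 10111111 10111101

First, E_a ⊕ E_b = (M1 ⊕ K) ⊕ (M2 ⊕ K) = M1 ⊕ M2, so the key drops out. Then M2 = (M1 ⊕ M2) ⊕ M1 over the first 4 bytes.
byte 0: (b7 xor 2c) xor 47 = 9b xor 47 = dc
byte 1: (ac xor 38) xor 45 = 94 xor 45 = d1
byte 2: (ce xor 25) xor 54 = eb xor 54 = bf
byte 3: (99 xor 04) xor 20 = 9d xor 20 = bd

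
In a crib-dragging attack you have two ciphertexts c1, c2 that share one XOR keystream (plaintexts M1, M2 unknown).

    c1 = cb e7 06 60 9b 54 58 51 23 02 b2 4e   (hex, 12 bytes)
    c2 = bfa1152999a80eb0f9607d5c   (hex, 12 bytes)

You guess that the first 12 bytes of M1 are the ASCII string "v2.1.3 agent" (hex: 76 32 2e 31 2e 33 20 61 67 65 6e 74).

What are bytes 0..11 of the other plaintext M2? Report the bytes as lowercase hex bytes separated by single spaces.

First, c1 ⊕ c2 = (M1 ⊕ K) ⊕ (M2 ⊕ K) = M1 ⊕ M2, so the key drops out. Then M2 = (M1 ⊕ M2) ⊕ M1 over the first 12 bytes.
byte 0: (cb ⊕ bf) ⊕ 76 = 74 ⊕ 76 = 02
byte 1: (e7 ⊕ a1) ⊕ 32 = 46 ⊕ 32 = 74
byte 2: (06 ⊕ 15) ⊕ 2e = 13 ⊕ 2e = 3d
byte 3: (60 ⊕ 29) ⊕ 31 = 49 ⊕ 31 = 78
byte 4: (9b ⊕ 99) ⊕ 2e = 02 ⊕ 2e = 2c
byte 5: (54 ⊕ a8) ⊕ 33 = fc ⊕ 33 = cf
byte 6: (58 ⊕ 0e) ⊕ 20 = 56 ⊕ 20 = 76
byte 7: (51 ⊕ b0) ⊕ 61 = e1 ⊕ 61 = 80
byte 8: (23 ⊕ f9) ⊕ 67 = da ⊕ 67 = bd
byte 9: (02 ⊕ 60) ⊕ 65 = 62 ⊕ 65 = 07
byte 10: (b2 ⊕ 7d) ⊕ 6e = cf ⊕ 6e = a1
byte 11: (4e ⊕ 5c) ⊕ 74 = 12 ⊕ 74 = 66

02 74 3d 78 2c cf 76 80 bd 07 a1 66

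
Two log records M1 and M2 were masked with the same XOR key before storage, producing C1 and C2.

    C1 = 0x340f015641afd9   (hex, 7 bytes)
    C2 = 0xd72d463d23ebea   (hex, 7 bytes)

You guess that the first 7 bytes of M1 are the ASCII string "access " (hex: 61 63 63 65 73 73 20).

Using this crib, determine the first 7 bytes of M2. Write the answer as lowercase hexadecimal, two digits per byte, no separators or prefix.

8241240e113713

First, C1 ⊕ C2 = (M1 ⊕ K) ⊕ (M2 ⊕ K) = M1 ⊕ M2, so the key drops out. Then M2 = (M1 ⊕ M2) ⊕ M1 over the first 7 bytes.
byte 0: (34 ^ d7) ^ 61 = e3 ^ 61 = 82
byte 1: (0f ^ 2d) ^ 63 = 22 ^ 63 = 41
byte 2: (01 ^ 46) ^ 63 = 47 ^ 63 = 24
byte 3: (56 ^ 3d) ^ 65 = 6b ^ 65 = 0e
byte 4: (41 ^ 23) ^ 73 = 62 ^ 73 = 11
byte 5: (af ^ eb) ^ 73 = 44 ^ 73 = 37
byte 6: (d9 ^ ea) ^ 20 = 33 ^ 20 = 13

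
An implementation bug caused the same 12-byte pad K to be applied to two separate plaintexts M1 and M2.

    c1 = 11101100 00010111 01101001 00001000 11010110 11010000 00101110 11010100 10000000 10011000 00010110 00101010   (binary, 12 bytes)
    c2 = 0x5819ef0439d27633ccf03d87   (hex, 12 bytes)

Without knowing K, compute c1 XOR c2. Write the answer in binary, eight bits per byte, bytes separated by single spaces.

10110100 00001110 10000110 00001100 11101111 00000010 01011000 11100111 01001100 01101000 00101011 10101101

c1 ⊕ c2 = (M1 ⊕ K) ⊕ (M2 ⊕ K) = M1 ⊕ M2 — the shared key cancels under XOR.
236 xor  88 = 180
 23 xor  25 =  14
105 xor 239 = 134
  8 xor   4 =  12
214 xor  57 = 239
208 xor 210 =   2
 46 xor 118 =  88
212 xor  51 = 231
128 xor 204 =  76
152 xor 240 = 104
 22 xor  61 =  43
 42 xor 135 = 173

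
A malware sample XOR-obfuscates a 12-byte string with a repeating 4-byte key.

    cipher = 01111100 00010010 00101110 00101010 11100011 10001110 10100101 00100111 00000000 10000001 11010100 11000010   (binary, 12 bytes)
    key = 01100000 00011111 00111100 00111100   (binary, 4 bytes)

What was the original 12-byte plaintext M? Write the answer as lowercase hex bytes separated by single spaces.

The 4-byte key repeats, so the effective keystream is 60 1f 3c 3c 60 1f 3c 3c 60 1f 3c 3c.
byte 0: 7c ^ 60 = 1c
byte 1: 12 ^ 1f = 0d
byte 2: 2e ^ 3c = 12
byte 3: 2a ^ 3c = 16
byte 4: e3 ^ 60 = 83
byte 5: 8e ^ 1f = 91
byte 6: a5 ^ 3c = 99
byte 7: 27 ^ 3c = 1b
byte 8: 00 ^ 60 = 60
byte 9: 81 ^ 1f = 9e
byte 10: d4 ^ 3c = e8
byte 11: c2 ^ 3c = fe

1c 0d 12 16 83 91 99 1b 60 9e e8 fe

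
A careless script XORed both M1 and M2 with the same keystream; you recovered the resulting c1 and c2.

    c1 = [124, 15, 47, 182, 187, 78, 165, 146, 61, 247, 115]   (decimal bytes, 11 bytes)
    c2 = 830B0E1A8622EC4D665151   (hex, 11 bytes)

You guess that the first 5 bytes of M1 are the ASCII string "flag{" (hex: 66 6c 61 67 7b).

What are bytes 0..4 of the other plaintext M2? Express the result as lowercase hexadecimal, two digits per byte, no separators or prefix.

First, c1 ⊕ c2 = (M1 ⊕ K) ⊕ (M2 ⊕ K) = M1 ⊕ M2, so the key drops out. Then M2 = (M1 ⊕ M2) ⊕ M1 over the first 5 bytes.
byte 0: (7c ^ 83) ^ 66 = ff ^ 66 = 99
byte 1: (0f ^ 0b) ^ 6c = 04 ^ 6c = 68
byte 2: (2f ^ 0e) ^ 61 = 21 ^ 61 = 40
byte 3: (b6 ^ 1a) ^ 67 = ac ^ 67 = cb
byte 4: (bb ^ 86) ^ 7b = 3d ^ 7b = 46

996840cb46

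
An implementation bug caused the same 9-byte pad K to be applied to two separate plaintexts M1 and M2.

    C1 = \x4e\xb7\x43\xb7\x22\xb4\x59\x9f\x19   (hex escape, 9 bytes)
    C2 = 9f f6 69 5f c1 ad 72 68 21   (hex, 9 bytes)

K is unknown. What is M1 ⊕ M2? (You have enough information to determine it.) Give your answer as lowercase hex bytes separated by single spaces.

d1 41 2a e8 e3 19 2b f7 38

C1 ⊕ C2 = (M1 ⊕ K) ⊕ (M2 ⊕ K) = M1 ⊕ M2 — the shared key cancels under XOR.
01001110 xor 10011111 = 11010001
10110111 xor 11110110 = 01000001
01000011 xor 01101001 = 00101010
10110111 xor 01011111 = 11101000
00100010 xor 11000001 = 11100011
10110100 xor 10101101 = 00011001
01011001 xor 01110010 = 00101011
10011111 xor 01101000 = 11110111
00011001 xor 00100001 = 00111000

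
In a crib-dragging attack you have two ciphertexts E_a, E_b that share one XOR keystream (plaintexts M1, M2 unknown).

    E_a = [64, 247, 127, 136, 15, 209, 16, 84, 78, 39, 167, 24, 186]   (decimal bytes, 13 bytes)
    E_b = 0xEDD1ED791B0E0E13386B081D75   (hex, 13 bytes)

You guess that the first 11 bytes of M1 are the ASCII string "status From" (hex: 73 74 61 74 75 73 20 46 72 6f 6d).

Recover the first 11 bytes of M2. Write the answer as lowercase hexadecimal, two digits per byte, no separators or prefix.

de52f38561ac3e010423c2

First, E_a ⊕ E_b = (M1 ⊕ K) ⊕ (M2 ⊕ K) = M1 ⊕ M2, so the key drops out. Then M2 = (M1 ⊕ M2) ⊕ M1 over the first 11 bytes.
byte 0: (40 XOR ed) XOR 73 = ad XOR 73 = de
byte 1: (f7 XOR d1) XOR 74 = 26 XOR 74 = 52
byte 2: (7f XOR ed) XOR 61 = 92 XOR 61 = f3
byte 3: (88 XOR 79) XOR 74 = f1 XOR 74 = 85
byte 4: (0f XOR 1b) XOR 75 = 14 XOR 75 = 61
byte 5: (d1 XOR 0e) XOR 73 = df XOR 73 = ac
byte 6: (10 XOR 0e) XOR 20 = 1e XOR 20 = 3e
byte 7: (54 XOR 13) XOR 46 = 47 XOR 46 = 01
byte 8: (4e XOR 38) XOR 72 = 76 XOR 72 = 04
byte 9: (27 XOR 6b) XOR 6f = 4c XOR 6f = 23
byte 10: (a7 XOR 08) XOR 6d = af XOR 6d = c2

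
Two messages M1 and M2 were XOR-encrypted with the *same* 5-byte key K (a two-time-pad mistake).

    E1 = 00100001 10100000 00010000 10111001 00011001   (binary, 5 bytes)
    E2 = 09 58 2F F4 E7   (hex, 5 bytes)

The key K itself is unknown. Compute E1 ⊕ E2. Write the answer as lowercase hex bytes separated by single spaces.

28 f8 3f 4d fe

E1 ⊕ E2 = (M1 ⊕ K) ⊕ (M2 ⊕ K) = M1 ⊕ M2 — the shared key cancels under XOR.
21 XOR 09 = 28
a0 XOR 58 = f8
10 XOR 2f = 3f
b9 XOR f4 = 4d
19 XOR e7 = fe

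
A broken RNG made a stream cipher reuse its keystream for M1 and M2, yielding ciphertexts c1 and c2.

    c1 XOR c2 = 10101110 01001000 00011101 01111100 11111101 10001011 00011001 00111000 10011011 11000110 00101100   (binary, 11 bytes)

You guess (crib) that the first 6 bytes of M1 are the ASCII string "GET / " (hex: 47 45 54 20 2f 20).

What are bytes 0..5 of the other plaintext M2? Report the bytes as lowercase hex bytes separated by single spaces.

e9 0d 49 5c d2 ab

Since c1 ⊕ c2 = M1 ⊕ M2, XORing with the guessed M1 bytes yields the corresponding M2 bytes: M2 = (c1 ⊕ c2) ⊕ M1.
byte 0: 10101110 xor 01000111 = 11101001
byte 1: 01001000 xor 01000101 = 00001101
byte 2: 00011101 xor 01010100 = 01001001
byte 3: 01111100 xor 00100000 = 01011100
byte 4: 11111101 xor 00101111 = 11010010
byte 5: 10001011 xor 00100000 = 10101011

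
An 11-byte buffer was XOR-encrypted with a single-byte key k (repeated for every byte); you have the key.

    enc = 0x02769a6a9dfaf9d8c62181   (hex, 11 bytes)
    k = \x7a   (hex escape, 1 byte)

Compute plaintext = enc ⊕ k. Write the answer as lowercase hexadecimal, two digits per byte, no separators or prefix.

The 1-byte key repeats, so the effective keystream is 7a 7a 7a 7a 7a 7a 7a 7a 7a 7a 7a.
byte 0: 02 xor 7a = 78
byte 1: 76 xor 7a = 0c
byte 2: 9a xor 7a = e0
byte 3: 6a xor 7a = 10
byte 4: 9d xor 7a = e7
byte 5: fa xor 7a = 80
byte 6: f9 xor 7a = 83
byte 7: d8 xor 7a = a2
byte 8: c6 xor 7a = bc
byte 9: 21 xor 7a = 5b
byte 10: 81 xor 7a = fb

780ce010e78083a2bc5bfb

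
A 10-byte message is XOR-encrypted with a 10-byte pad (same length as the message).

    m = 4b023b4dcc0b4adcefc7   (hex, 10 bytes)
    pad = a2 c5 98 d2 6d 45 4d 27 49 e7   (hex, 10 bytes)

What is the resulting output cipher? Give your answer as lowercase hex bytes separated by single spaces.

e9 c7 a3 9f a1 4e 07 fb a6 20

XOR is its own inverse, so applying the key byte-wise gives the result directly.
4b ^ a2 = e9
02 ^ c5 = c7
3b ^ 98 = a3
4d ^ d2 = 9f
cc ^ 6d = a1
0b ^ 45 = 4e
4a ^ 4d = 07
dc ^ 27 = fb
ef ^ 49 = a6
c7 ^ e7 = 20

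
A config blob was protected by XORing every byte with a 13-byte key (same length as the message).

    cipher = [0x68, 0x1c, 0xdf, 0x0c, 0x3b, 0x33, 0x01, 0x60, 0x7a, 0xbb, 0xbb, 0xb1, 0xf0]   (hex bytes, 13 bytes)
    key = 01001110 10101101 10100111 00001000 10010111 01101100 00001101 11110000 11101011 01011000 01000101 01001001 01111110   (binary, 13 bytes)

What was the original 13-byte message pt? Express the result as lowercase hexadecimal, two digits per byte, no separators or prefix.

68 XOR 4e = 26
1c XOR ad = b1
df XOR a7 = 78
0c XOR 08 = 04
3b XOR 97 = ac
33 XOR 6c = 5f
01 XOR 0d = 0c
60 XOR f0 = 90
7a XOR eb = 91
bb XOR 58 = e3
bb XOR 45 = fe
b1 XOR 49 = f8
f0 XOR 7e = 8e

26b17804ac5f0c9091e3fef88e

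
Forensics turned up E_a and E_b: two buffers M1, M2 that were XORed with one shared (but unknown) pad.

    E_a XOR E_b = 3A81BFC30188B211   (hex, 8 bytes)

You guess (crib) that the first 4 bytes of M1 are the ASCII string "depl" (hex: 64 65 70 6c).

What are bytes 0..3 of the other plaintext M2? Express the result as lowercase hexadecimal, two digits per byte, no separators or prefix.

5ee4cfaf

Since E_a ⊕ E_b = M1 ⊕ M2, XORing with the guessed M1 bytes yields the corresponding M2 bytes: M2 = (E_a ⊕ E_b) ⊕ M1.
 58 ^ 100 =  94
129 ^ 101 = 228
191 ^ 112 = 207
195 ^ 108 = 175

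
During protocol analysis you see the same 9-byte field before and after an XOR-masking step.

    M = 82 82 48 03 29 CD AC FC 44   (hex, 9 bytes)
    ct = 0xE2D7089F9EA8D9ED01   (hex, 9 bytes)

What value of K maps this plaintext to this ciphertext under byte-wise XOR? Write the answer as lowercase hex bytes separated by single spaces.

60 55 40 9c b7 65 75 11 45

Since ct = M ⊕ K, XORing both sides with M gives K = M ⊕ ct.
82 ⊕ e2 = 60
82 ⊕ d7 = 55
48 ⊕ 08 = 40
03 ⊕ 9f = 9c
29 ⊕ 9e = b7
cd ⊕ a8 = 65
ac ⊕ d9 = 75
fc ⊕ ed = 11
44 ⊕ 01 = 45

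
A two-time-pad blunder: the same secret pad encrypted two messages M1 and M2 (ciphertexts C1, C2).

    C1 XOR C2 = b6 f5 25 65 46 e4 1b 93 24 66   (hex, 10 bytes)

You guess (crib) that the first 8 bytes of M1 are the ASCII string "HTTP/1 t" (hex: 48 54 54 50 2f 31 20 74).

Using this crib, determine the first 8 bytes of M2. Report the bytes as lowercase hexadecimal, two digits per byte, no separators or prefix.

fea1713569d53be7

Since C1 ⊕ C2 = M1 ⊕ M2, XORing with the guessed M1 bytes yields the corresponding M2 bytes: M2 = (C1 ⊕ C2) ⊕ M1.
b6 XOR 48 = fe
f5 XOR 54 = a1
25 XOR 54 = 71
65 XOR 50 = 35
46 XOR 2f = 69
e4 XOR 31 = d5
1b XOR 20 = 3b
93 XOR 74 = e7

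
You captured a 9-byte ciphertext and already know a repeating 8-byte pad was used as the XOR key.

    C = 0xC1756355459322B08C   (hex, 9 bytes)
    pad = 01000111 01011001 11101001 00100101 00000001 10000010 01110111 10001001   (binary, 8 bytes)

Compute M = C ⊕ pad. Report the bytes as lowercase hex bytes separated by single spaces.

86 2c 8a 70 44 11 55 39 cb

The 8-byte key repeats, so the effective keystream is 47 59 e9 25 01 82 77 89 47.
byte 0: c1 XOR 47 = 86
byte 1: 75 XOR 59 = 2c
byte 2: 63 XOR e9 = 8a
byte 3: 55 XOR 25 = 70
byte 4: 45 XOR 01 = 44
byte 5: 93 XOR 82 = 11
byte 6: 22 XOR 77 = 55
byte 7: b0 XOR 89 = 39
byte 8: 8c XOR 47 = cb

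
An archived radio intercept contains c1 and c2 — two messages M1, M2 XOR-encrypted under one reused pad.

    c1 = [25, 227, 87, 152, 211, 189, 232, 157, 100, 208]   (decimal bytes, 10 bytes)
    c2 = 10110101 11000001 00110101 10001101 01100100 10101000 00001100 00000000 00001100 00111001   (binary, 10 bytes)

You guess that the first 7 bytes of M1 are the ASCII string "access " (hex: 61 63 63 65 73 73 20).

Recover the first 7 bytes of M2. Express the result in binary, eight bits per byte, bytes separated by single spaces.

11001101 01000001 00000001 01110000 11000100 01100110 11000100

First, c1 ⊕ c2 = (M1 ⊕ K) ⊕ (M2 ⊕ K) = M1 ⊕ M2, so the key drops out. Then M2 = (M1 ⊕ M2) ⊕ M1 over the first 7 bytes.
byte 0: (19 XOR b5) XOR 61 = ac XOR 61 = cd
byte 1: (e3 XOR c1) XOR 63 = 22 XOR 63 = 41
byte 2: (57 XOR 35) XOR 63 = 62 XOR 63 = 01
byte 3: (98 XOR 8d) XOR 65 = 15 XOR 65 = 70
byte 4: (d3 XOR 64) XOR 73 = b7 XOR 73 = c4
byte 5: (bd XOR a8) XOR 73 = 15 XOR 73 = 66
byte 6: (e8 XOR 0c) XOR 20 = e4 XOR 20 = c4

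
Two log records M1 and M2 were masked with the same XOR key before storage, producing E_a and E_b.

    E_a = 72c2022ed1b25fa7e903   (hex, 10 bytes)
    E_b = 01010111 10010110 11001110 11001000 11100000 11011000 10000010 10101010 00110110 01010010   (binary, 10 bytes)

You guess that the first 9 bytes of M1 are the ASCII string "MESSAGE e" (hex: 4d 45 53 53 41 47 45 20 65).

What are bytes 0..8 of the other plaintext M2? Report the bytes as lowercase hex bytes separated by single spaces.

68 11 9f b5 70 2d 98 2d ba

First, E_a ⊕ E_b = (M1 ⊕ K) ⊕ (M2 ⊕ K) = M1 ⊕ M2, so the key drops out. Then M2 = (M1 ⊕ M2) ⊕ M1 over the first 9 bytes.
byte 0: (72 xor 57) xor 4d = 25 xor 4d = 68
byte 1: (c2 xor 96) xor 45 = 54 xor 45 = 11
byte 2: (02 xor ce) xor 53 = cc xor 53 = 9f
byte 3: (2e xor c8) xor 53 = e6 xor 53 = b5
byte 4: (d1 xor e0) xor 41 = 31 xor 41 = 70
byte 5: (b2 xor d8) xor 47 = 6a xor 47 = 2d
byte 6: (5f xor 82) xor 45 = dd xor 45 = 98
byte 7: (a7 xor aa) xor 20 = 0d xor 20 = 2d
byte 8: (e9 xor 36) xor 65 = df xor 65 = ba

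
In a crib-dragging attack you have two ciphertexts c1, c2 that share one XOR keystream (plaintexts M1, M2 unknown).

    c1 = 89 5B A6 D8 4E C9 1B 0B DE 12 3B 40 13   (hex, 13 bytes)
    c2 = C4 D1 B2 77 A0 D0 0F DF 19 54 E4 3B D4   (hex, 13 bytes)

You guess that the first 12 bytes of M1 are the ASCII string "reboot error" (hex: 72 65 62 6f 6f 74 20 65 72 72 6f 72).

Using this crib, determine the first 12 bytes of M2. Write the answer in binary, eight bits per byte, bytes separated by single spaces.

First, c1 ⊕ c2 = (M1 ⊕ K) ⊕ (M2 ⊕ K) = M1 ⊕ M2, so the key drops out. Then M2 = (M1 ⊕ M2) ⊕ M1 over the first 12 bytes.
byte 0: (89 XOR c4) XOR 72 = 4d XOR 72 = 3f
byte 1: (5b XOR d1) XOR 65 = 8a XOR 65 = ef
byte 2: (a6 XOR b2) XOR 62 = 14 XOR 62 = 76
byte 3: (d8 XOR 77) XOR 6f = af XOR 6f = c0
byte 4: (4e XOR a0) XOR 6f = ee XOR 6f = 81
byte 5: (c9 XOR d0) XOR 74 = 19 XOR 74 = 6d
byte 6: (1b XOR 0f) XOR 20 = 14 XOR 20 = 34
byte 7: (0b XOR df) XOR 65 = d4 XOR 65 = b1
byte 8: (de XOR 19) XOR 72 = c7 XOR 72 = b5
byte 9: (12 XOR 54) XOR 72 = 46 XOR 72 = 34
byte 10: (3b XOR e4) XOR 6f = df XOR 6f = b0
byte 11: (40 XOR 3b) XOR 72 = 7b XOR 72 = 09

00111111 11101111 01110110 11000000 10000001 01101101 00110100 10110001 10110101 00110100 10110000 00001001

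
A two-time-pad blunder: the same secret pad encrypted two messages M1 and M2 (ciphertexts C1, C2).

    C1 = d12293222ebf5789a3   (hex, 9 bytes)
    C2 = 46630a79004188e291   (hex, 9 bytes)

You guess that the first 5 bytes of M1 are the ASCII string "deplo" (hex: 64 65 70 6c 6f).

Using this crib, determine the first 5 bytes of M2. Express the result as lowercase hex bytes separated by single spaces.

f3 24 e9 37 41

First, C1 ⊕ C2 = (M1 ⊕ K) ⊕ (M2 ⊕ K) = M1 ⊕ M2, so the key drops out. Then M2 = (M1 ⊕ M2) ⊕ M1 over the first 5 bytes.
byte 0: (d1 ^ 46) ^ 64 = 97 ^ 64 = f3
byte 1: (22 ^ 63) ^ 65 = 41 ^ 65 = 24
byte 2: (93 ^ 0a) ^ 70 = 99 ^ 70 = e9
byte 3: (22 ^ 79) ^ 6c = 5b ^ 6c = 37
byte 4: (2e ^ 00) ^ 6f = 2e ^ 6f = 41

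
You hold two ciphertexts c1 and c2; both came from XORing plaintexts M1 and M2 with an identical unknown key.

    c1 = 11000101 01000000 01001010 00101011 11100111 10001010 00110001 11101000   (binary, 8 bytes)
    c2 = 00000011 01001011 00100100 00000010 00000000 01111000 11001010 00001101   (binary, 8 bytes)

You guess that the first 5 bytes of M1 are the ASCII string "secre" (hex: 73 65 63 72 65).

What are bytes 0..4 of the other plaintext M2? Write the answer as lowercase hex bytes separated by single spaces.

b5 6e 0d 5b 82

First, c1 ⊕ c2 = (M1 ⊕ K) ⊕ (M2 ⊕ K) = M1 ⊕ M2, so the key drops out. Then M2 = (M1 ⊕ M2) ⊕ M1 over the first 5 bytes.
byte 0: (c5 xor 03) xor 73 = c6 xor 73 = b5
byte 1: (40 xor 4b) xor 65 = 0b xor 65 = 6e
byte 2: (4a xor 24) xor 63 = 6e xor 63 = 0d
byte 3: (2b xor 02) xor 72 = 29 xor 72 = 5b
byte 4: (e7 xor 00) xor 65 = e7 xor 65 = 82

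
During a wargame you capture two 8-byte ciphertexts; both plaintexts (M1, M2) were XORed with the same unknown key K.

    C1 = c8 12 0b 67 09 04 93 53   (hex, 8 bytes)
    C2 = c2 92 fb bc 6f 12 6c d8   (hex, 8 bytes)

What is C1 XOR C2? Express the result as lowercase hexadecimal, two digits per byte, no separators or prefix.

C1 ⊕ C2 = (M1 ⊕ K) ⊕ (M2 ⊕ K) = M1 ⊕ M2 — the shared key cancels under XOR.
c8 xor c2 = 0a
12 xor 92 = 80
0b xor fb = f0
67 xor bc = db
09 xor 6f = 66
04 xor 12 = 16
93 xor 6c = ff
53 xor d8 = 8b

0a80f0db6616ff8b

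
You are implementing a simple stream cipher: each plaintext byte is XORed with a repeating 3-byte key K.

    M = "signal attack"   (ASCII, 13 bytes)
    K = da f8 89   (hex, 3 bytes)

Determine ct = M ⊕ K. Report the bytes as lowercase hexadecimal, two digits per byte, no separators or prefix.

The 3-byte key repeats, so the effective keystream is da f8 89 da f8 89 da f8 89 da f8 89 da.
byte 0: 115 xor 218 = 169
byte 1: 105 xor 248 = 145
byte 2: 103 xor 137 = 238
byte 3: 110 xor 218 = 180
byte 4:  97 xor 248 = 153
byte 5: 108 xor 137 = 229
byte 6:  32 xor 218 = 250
byte 7:  97 xor 248 = 153
byte 8: 116 xor 137 = 253
byte 9: 116 xor 218 = 174
byte 10:  97 xor 248 = 153
byte 11:  99 xor 137 = 234
byte 12: 107 xor 218 = 177

a991eeb499e5fa99fdae99eab1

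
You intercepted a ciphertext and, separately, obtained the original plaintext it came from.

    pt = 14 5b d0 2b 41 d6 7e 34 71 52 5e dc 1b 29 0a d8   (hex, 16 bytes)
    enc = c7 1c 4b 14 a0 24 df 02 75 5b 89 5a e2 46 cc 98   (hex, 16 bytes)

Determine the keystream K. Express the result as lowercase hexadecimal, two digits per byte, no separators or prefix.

Since enc = pt ⊕ K, XORing both sides with pt gives K = pt ⊕ enc.
00010100 XOR 11000111 = 11010011
01011011 XOR 00011100 = 01000111
11010000 XOR 01001011 = 10011011
00101011 XOR 00010100 = 00111111
01000001 XOR 10100000 = 11100001
11010110 XOR 00100100 = 11110010
01111110 XOR 11011111 = 10100001
00110100 XOR 00000010 = 00110110
01110001 XOR 01110101 = 00000100
01010010 XOR 01011011 = 00001001
01011110 XOR 10001001 = 11010111
11011100 XOR 01011010 = 10000110
00011011 XOR 11100010 = 11111001
00101001 XOR 01000110 = 01101111
00001010 XOR 11001100 = 11000110
11011000 XOR 10011000 = 01000000

d3479b3fe1f2a1360409d786f96fc640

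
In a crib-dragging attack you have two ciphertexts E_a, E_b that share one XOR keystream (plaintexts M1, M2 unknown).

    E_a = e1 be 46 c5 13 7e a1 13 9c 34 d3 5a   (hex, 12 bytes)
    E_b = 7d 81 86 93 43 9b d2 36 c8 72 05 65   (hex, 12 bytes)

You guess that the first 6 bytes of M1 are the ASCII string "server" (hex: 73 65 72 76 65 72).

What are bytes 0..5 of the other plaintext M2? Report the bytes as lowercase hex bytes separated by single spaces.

First, E_a ⊕ E_b = (M1 ⊕ K) ⊕ (M2 ⊕ K) = M1 ⊕ M2, so the key drops out. Then M2 = (M1 ⊕ M2) ⊕ M1 over the first 6 bytes.
byte 0: (e1 XOR 7d) XOR 73 = 9c XOR 73 = ef
byte 1: (be XOR 81) XOR 65 = 3f XOR 65 = 5a
byte 2: (46 XOR 86) XOR 72 = c0 XOR 72 = b2
byte 3: (c5 XOR 93) XOR 76 = 56 XOR 76 = 20
byte 4: (13 XOR 43) XOR 65 = 50 XOR 65 = 35
byte 5: (7e XOR 9b) XOR 72 = e5 XOR 72 = 97

ef 5a b2 20 35 97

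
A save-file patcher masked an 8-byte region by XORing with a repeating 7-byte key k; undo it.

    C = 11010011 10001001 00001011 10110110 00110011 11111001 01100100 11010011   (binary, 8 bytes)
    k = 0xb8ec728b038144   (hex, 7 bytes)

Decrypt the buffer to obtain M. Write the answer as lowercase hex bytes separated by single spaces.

The 7-byte key repeats, so the effective keystream is b8 ec 72 8b 03 81 44 b8.
byte 0: d3 xor b8 = 6b
byte 1: 89 xor ec = 65
byte 2: 0b xor 72 = 79
byte 3: b6 xor 8b = 3d
byte 4: 33 xor 03 = 30
byte 5: f9 xor 81 = 78
byte 6: 64 xor 44 = 20
byte 7: d3 xor b8 = 6b

6b 65 79 3d 30 78 20 6b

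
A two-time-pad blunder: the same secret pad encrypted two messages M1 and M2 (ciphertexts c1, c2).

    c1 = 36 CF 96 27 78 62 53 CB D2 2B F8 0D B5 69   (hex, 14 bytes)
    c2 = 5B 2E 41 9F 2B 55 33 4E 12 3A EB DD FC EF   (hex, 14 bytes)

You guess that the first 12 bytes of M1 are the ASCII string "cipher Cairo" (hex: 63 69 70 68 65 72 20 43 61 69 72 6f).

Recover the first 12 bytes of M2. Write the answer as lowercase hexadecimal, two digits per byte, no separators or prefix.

0e88a7d0364540c6a17861bf

First, c1 ⊕ c2 = (M1 ⊕ K) ⊕ (M2 ⊕ K) = M1 ⊕ M2, so the key drops out. Then M2 = (M1 ⊕ M2) ⊕ M1 over the first 12 bytes.
byte 0: (36 xor 5b) xor 63 = 6d xor 63 = 0e
byte 1: (cf xor 2e) xor 69 = e1 xor 69 = 88
byte 2: (96 xor 41) xor 70 = d7 xor 70 = a7
byte 3: (27 xor 9f) xor 68 = b8 xor 68 = d0
byte 4: (78 xor 2b) xor 65 = 53 xor 65 = 36
byte 5: (62 xor 55) xor 72 = 37 xor 72 = 45
byte 6: (53 xor 33) xor 20 = 60 xor 20 = 40
byte 7: (cb xor 4e) xor 43 = 85 xor 43 = c6
byte 8: (d2 xor 12) xor 61 = c0 xor 61 = a1
byte 9: (2b xor 3a) xor 69 = 11 xor 69 = 78
byte 10: (f8 xor eb) xor 72 = 13 xor 72 = 61
byte 11: (0d xor dd) xor 6f = d0 xor 6f = bf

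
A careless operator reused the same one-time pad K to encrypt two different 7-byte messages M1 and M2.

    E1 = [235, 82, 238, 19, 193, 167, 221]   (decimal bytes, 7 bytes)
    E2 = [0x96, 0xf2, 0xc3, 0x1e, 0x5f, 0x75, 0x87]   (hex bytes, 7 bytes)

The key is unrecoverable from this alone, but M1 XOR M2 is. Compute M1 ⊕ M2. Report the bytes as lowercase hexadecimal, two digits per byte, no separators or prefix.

E1 ⊕ E2 = (M1 ⊕ K) ⊕ (M2 ⊕ K) = M1 ⊕ M2 — the shared key cancels under XOR.
eb xor 96 = 7d
52 xor f2 = a0
ee xor c3 = 2d
13 xor 1e = 0d
c1 xor 5f = 9e
a7 xor 75 = d2
dd xor 87 = 5a

7da02d0d9ed25a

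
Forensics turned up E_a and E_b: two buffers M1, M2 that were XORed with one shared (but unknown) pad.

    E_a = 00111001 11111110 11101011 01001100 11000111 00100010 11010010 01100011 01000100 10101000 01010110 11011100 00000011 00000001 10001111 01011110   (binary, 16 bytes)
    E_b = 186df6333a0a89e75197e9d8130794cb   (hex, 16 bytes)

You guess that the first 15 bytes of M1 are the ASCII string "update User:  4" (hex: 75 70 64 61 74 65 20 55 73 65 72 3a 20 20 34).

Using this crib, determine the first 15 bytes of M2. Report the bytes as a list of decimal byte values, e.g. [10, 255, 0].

[84, 227, 121, 30, 137, 77, 123, 209, 102, 90, 205, 62, 48, 38, 47]

First, E_a ⊕ E_b = (M1 ⊕ K) ⊕ (M2 ⊕ K) = M1 ⊕ M2, so the key drops out. Then M2 = (M1 ⊕ M2) ⊕ M1 over the first 15 bytes.
byte 0: (39 XOR 18) XOR 75 = 21 XOR 75 = 54
byte 1: (fe XOR 6d) XOR 70 = 93 XOR 70 = e3
byte 2: (eb XOR f6) XOR 64 = 1d XOR 64 = 79
byte 3: (4c XOR 33) XOR 61 = 7f XOR 61 = 1e
byte 4: (c7 XOR 3a) XOR 74 = fd XOR 74 = 89
byte 5: (22 XOR 0a) XOR 65 = 28 XOR 65 = 4d
byte 6: (d2 XOR 89) XOR 20 = 5b XOR 20 = 7b
byte 7: (63 XOR e7) XOR 55 = 84 XOR 55 = d1
byte 8: (44 XOR 51) XOR 73 = 15 XOR 73 = 66
byte 9: (a8 XOR 97) XOR 65 = 3f XOR 65 = 5a
byte 10: (56 XOR e9) XOR 72 = bf XOR 72 = cd
byte 11: (dc XOR d8) XOR 3a = 04 XOR 3a = 3e
byte 12: (03 XOR 13) XOR 20 = 10 XOR 20 = 30
byte 13: (01 XOR 07) XOR 20 = 06 XOR 20 = 26
byte 14: (8f XOR 94) XOR 34 = 1b XOR 34 = 2f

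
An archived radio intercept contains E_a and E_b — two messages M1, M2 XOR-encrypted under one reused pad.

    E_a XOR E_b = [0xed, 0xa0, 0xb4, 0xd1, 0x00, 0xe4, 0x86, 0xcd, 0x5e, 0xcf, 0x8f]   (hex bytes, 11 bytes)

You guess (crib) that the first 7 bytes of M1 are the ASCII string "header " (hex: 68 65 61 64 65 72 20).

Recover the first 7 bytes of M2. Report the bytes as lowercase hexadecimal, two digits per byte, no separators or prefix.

Since E_a ⊕ E_b = M1 ⊕ M2, XORing with the guessed M1 bytes yields the corresponding M2 bytes: M2 = (E_a ⊕ E_b) ⊕ M1.
ed xor 68 = 85
a0 xor 65 = c5
b4 xor 61 = d5
d1 xor 64 = b5
00 xor 65 = 65
e4 xor 72 = 96
86 xor 20 = a6

85c5d5b56596a6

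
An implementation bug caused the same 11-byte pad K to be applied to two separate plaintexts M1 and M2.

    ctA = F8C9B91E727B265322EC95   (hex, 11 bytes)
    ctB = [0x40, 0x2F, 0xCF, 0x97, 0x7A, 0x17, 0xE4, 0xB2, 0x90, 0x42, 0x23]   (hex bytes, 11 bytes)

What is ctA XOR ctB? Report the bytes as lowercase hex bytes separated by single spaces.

ctA ⊕ ctB = (M1 ⊕ K) ⊕ (M2 ⊕ K) = M1 ⊕ M2 — the shared key cancels under XOR.
byte 0: f8 ^ 40 = b8
byte 1: c9 ^ 2f = e6
byte 2: b9 ^ cf = 76
byte 3: 1e ^ 97 = 89
byte 4: 72 ^ 7a = 08
byte 5: 7b ^ 17 = 6c
byte 6: 26 ^ e4 = c2
byte 7: 53 ^ b2 = e1
byte 8: 22 ^ 90 = b2
byte 9: ec ^ 42 = ae
byte 10: 95 ^ 23 = b6

b8 e6 76 89 08 6c c2 e1 b2 ae b6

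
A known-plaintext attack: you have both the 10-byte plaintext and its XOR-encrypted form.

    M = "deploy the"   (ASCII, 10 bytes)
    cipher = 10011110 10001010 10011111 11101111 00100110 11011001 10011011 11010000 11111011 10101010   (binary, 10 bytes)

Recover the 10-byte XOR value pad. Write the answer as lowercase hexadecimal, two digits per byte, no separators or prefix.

Since cipher = M ⊕ pad, XORing both sides with M gives pad = M ⊕ cipher.
64 ^ 9e = fa
65 ^ 8a = ef
70 ^ 9f = ef
6c ^ ef = 83
6f ^ 26 = 49
79 ^ d9 = a0
20 ^ 9b = bb
74 ^ d0 = a4
68 ^ fb = 93
65 ^ aa = cf

faefef8349a0bba493cf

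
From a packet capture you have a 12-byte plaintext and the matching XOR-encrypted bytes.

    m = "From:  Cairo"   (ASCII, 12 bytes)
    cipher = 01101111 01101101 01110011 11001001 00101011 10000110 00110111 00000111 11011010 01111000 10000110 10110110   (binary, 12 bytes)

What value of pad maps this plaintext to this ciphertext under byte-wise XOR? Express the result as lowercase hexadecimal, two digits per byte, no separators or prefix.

Since cipher = m ⊕ pad, XORing both sides with m gives pad = m ⊕ cipher.
46 ^ 6f = 29
72 ^ 6d = 1f
6f ^ 73 = 1c
6d ^ c9 = a4
3a ^ 2b = 11
20 ^ 86 = a6
20 ^ 37 = 17
43 ^ 07 = 44
61 ^ da = bb
69 ^ 78 = 11
72 ^ 86 = f4
6f ^ b6 = d9

291f1ca411a61744bb11f4d9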